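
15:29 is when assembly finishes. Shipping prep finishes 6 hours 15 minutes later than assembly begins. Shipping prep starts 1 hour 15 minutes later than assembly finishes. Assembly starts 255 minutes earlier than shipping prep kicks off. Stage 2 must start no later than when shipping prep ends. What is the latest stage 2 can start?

18:44

Shipping prep starts at 15:29 + 75 min = 16:44.
Assembly starts at 16:44 − 255 min = 12:29.
Shipping prep ends at 12:29 + 375 min = 18:44.
Stage 2 is bounded by shipping prep, so the latest it can start is 18:44.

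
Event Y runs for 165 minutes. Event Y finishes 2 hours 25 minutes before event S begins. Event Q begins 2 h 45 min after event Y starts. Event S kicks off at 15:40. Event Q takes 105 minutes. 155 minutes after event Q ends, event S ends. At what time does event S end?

17:35

Event Y ends at 15:40 − 145 min = 13:15.
Event Y starts at 13:15 − 165 min = 10:30.
Event Q starts at 10:30 + 165 min = 13:15.
Event Q ends at 13:15 + 105 min = 15:00.
Event S ends at 15:00 + 155 min = 17:35.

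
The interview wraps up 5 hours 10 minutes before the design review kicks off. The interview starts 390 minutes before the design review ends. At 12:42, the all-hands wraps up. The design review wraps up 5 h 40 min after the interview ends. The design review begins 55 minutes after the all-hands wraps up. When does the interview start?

07:37

The design review starts at 12:42 + 55 min = 13:37.
The interview ends at 13:37 − 310 min = 08:27.
The design review ends at 08:27 + 340 min = 14:07.
The interview starts at 14:07 − 390 min = 07:37.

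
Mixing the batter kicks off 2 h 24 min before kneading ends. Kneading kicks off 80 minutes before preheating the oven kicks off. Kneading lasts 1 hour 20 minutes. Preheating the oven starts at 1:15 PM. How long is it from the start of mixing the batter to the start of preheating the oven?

144 minutes

Kneading starts at 1:15 PM − 80 min = 11:55 AM.
Kneading ends at 11:55 AM + 80 min = 1:15 PM.
Mixing the batter starts at 1:15 PM − 144 min = 10:51 AM.
From 10:51 AM to 1:15 PM is 144 minutes.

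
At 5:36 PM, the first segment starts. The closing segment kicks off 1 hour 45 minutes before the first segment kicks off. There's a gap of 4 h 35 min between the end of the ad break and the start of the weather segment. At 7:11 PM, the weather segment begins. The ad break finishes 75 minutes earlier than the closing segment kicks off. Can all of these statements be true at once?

Yes

The closing segment starts at 5:36 PM − 105 min = 3:51 PM.
The ad break ends at 3:51 PM − 75 min = 2:36 PM.
The weather segment starts at 2:36 PM + 275 min = 7:11 PM.
That matches the stated 7:11 PM, so the schedule is consistent.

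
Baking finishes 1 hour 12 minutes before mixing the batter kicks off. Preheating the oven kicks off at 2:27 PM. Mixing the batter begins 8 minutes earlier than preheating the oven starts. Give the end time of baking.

Mixing the batter starts at 2:27 PM − 8 min = 2:19 PM.
Baking ends at 2:19 PM − 72 min = 1:07 PM.

1:07 PM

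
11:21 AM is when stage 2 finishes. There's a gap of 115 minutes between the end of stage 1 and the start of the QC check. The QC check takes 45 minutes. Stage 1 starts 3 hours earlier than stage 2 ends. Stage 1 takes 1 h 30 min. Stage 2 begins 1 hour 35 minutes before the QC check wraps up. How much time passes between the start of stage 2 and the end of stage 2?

25 minutes

Stage 1 starts at 11:21 AM − 180 min = 8:21 AM.
Stage 1 ends at 8:21 AM + 90 min = 9:51 AM.
The QC check starts at 9:51 AM + 115 min = 11:46 AM.
The QC check ends at 11:46 AM + 45 min = 12:31 PM.
Stage 2 starts at 12:31 PM − 95 min = 10:56 AM.
From 10:56 AM to 11:21 AM is 25 minutes.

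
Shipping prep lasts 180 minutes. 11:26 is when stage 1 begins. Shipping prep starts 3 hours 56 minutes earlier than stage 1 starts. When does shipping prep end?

10:30

Shipping prep starts at 11:26 − 236 min = 07:30.
Shipping prep ends at 07:30 + 180 min = 10:30.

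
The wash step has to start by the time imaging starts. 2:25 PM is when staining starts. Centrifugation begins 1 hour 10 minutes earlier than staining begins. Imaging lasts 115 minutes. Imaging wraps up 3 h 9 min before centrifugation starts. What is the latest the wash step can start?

Centrifugation starts at 2:25 PM − 70 min = 1:15 PM.
Imaging ends at 1:15 PM − 189 min = 10:06 AM.
Imaging starts at 10:06 AM − 115 min = 8:11 AM.
The wash step is bounded by imaging, so the latest it can start is 8:11 AM.

8:11 AM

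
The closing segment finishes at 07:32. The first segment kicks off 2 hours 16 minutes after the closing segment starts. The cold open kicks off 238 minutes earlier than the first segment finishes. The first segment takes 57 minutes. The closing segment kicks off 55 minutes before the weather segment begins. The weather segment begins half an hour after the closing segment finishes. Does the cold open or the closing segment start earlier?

the cold open

The weather segment starts at 07:32 + 30 min = 08:02.
The closing segment starts at 08:02 − 55 min = 07:07.
The first segment starts at 07:07 + 136 min = 09:23.
The first segment ends at 09:23 + 57 min = 10:20.
The cold open starts at 10:20 − 238 min = 06:22.
The cold open starts at 06:22 and the closing segment starts at 07:07, so the cold open is first.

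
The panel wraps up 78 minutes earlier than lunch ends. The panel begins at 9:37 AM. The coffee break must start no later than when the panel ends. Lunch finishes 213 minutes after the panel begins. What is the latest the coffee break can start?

Lunch ends at 9:37 AM + 213 min = 1:10 PM.
The panel ends at 1:10 PM − 78 min = 11:52 AM.
The coffee break is bounded by the panel, so the latest it can start is 11:52 AM.

11:52 AM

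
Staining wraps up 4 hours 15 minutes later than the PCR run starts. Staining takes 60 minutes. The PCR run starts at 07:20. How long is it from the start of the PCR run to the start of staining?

3 h 15 min

Staining ends at 07:20 + 255 min = 11:35.
Staining starts at 11:35 − 60 min = 10:35.
From 07:20 to 10:35 is 3 h 15 min.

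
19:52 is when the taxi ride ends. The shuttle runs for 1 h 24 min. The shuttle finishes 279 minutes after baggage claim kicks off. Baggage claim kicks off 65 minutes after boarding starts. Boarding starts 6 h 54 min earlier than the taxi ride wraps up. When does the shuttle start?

Boarding starts at 19:52 − 414 min = 12:58.
Baggage claim starts at 12:58 + 65 min = 14:03.
The shuttle ends at 14:03 + 279 min = 18:42.
The shuttle starts at 18:42 − 84 min = 17:18.

17:18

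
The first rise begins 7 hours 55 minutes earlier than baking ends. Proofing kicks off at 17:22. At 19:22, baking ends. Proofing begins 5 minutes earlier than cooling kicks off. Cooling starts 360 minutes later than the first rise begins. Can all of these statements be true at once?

Yes

The first rise starts at 19:22 − 475 min = 11:27.
Cooling starts at 11:27 + 360 min = 17:27.
Proofing starts at 17:27 − 5 min = 17:22.
That matches the stated 17:22, so the schedule is consistent.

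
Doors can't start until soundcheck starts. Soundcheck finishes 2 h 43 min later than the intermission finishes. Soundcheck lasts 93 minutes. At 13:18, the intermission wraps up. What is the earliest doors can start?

14:28

Soundcheck ends at 13:18 + 163 min = 16:01.
Soundcheck starts at 16:01 − 93 min = 14:28.
Doors is bounded by soundcheck, so the earliest it can start is 14:28.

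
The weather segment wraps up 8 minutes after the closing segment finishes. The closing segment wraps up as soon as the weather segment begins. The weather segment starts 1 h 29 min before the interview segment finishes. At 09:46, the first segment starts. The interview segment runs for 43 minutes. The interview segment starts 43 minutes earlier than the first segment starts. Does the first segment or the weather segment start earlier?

The interview segment starts at 09:46 − 43 min = 09:03.
The interview segment ends at 09:03 + 43 min = 09:46.
The weather segment starts at 09:46 − 89 min = 08:17.
The first segment starts at 09:46 and the weather segment starts at 08:17, so the weather segment is first.

the weather segment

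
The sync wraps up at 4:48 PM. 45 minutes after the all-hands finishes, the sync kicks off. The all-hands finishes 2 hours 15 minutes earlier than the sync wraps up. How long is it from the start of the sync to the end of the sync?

The all-hands ends at 4:48 PM − 135 min = 2:33 PM.
The sync starts at 2:33 PM + 45 min = 3:18 PM.
From 3:18 PM to 4:48 PM is 1 hour 30 minutes.

1 hour 30 minutes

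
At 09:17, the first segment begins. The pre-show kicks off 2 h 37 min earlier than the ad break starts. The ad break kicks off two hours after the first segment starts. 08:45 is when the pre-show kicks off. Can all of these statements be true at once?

The ad break starts at 09:17 + 120 min = 11:17.
The pre-show starts at 11:17 − 157 min = 08:40.
But the pre-show is also said to start at 08:45 — a 5-minute conflict.

No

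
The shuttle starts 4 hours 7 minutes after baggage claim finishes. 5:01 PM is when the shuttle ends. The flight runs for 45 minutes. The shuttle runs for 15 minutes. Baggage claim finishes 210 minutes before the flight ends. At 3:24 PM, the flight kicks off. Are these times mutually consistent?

The flight ends at 3:24 PM + 45 min = 4:09 PM.
Baggage claim ends at 4:09 PM − 210 min = 12:39 PM.
The shuttle starts at 12:39 PM + 247 min = 4:46 PM.
The shuttle ends at 4:46 PM + 15 min = 5:01 PM.
That matches the stated 5:01 PM, so the schedule is consistent.

Yes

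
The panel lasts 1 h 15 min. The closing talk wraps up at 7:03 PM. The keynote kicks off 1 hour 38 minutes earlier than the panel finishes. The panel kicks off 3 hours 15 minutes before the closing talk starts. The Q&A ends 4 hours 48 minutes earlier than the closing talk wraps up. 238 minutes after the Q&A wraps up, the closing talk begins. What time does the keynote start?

2:35 PM

The Q&A ends at 7:03 PM − 288 min = 2:15 PM.
The closing talk starts at 2:15 PM + 238 min = 6:13 PM.
The panel starts at 6:13 PM − 195 min = 2:58 PM.
The panel ends at 2:58 PM + 75 min = 4:13 PM.
The keynote starts at 4:13 PM − 98 min = 2:35 PM.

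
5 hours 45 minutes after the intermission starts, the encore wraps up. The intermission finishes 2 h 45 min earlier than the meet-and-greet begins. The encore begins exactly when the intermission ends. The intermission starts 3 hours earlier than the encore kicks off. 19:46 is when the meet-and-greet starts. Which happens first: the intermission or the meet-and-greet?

the intermission

The intermission ends at 19:46 − 165 min = 17:01.
So the encore starts at 17:01.
The intermission starts at 17:01 − 180 min = 14:01.
The intermission starts at 14:01 and the meet-and-greet starts at 19:46, so the intermission is first.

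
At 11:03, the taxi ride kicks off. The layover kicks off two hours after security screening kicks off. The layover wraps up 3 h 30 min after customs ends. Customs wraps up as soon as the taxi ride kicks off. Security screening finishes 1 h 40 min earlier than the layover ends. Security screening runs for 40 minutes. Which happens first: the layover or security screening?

Customs ends at 11:03.
The layover ends at 11:03 + 210 min = 14:33.
Security screening ends at 14:33 − 100 min = 12:53.
Security screening starts at 12:53 − 40 min = 12:13.
The layover starts at 12:13 + 120 min = 14:13.
The layover starts at 14:13 and security screening starts at 12:13, so security screening is first.

security screening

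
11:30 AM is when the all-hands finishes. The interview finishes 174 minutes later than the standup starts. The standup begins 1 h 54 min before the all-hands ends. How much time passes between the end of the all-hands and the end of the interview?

an hour

The standup starts at 11:30 AM − 114 min = 9:36 AM.
The interview ends at 9:36 AM + 174 min = 12:30 PM.
From 11:30 AM to 12:30 PM is an hour.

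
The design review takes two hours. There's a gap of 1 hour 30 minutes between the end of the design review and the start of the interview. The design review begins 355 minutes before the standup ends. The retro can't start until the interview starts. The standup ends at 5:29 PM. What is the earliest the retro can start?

The design review starts at 5:29 PM − 355 min = 11:34 AM.
The design review ends at 11:34 AM + 120 min = 1:34 PM.
The interview starts at 1:34 PM + 90 min = 3:04 PM.
The retro is bounded by the interview, so the earliest it can start is 3:04 PM.

3:04 PM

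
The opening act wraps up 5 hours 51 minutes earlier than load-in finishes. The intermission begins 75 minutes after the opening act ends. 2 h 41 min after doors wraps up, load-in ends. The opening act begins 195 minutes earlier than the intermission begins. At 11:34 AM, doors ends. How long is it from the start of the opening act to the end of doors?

Load-in ends at 11:34 AM + 161 min = 2:15 PM.
The opening act ends at 2:15 PM − 351 min = 8:24 AM.
The intermission starts at 8:24 AM + 75 min = 9:39 AM.
The opening act starts at 9:39 AM − 195 min = 6:24 AM.
From 6:24 AM to 11:34 AM is 5 hours 10 minutes.

5 hours 10 minutes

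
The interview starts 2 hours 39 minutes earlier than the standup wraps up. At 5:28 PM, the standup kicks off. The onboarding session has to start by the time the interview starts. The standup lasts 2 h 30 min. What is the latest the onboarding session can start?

The standup ends at 5:28 PM + 150 min = 7:58 PM.
The interview starts at 7:58 PM − 159 min = 5:19 PM.
The onboarding session is bounded by the interview, so the latest it can start is 5:19 PM.

5:19 PM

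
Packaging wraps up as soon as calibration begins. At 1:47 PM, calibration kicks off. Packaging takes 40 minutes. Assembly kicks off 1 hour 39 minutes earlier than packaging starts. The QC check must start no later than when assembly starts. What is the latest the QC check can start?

11:28 AM

Packaging ends at 1:47 PM.
Packaging starts at 1:47 PM − 40 min = 1:07 PM.
Assembly starts at 1:07 PM − 99 min = 11:28 AM.
The QC check is bounded by assembly, so the latest it can start is 11:28 AM.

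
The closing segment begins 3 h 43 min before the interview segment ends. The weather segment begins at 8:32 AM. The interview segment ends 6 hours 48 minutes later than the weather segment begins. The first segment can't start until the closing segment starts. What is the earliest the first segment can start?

The interview segment ends at 8:32 AM + 408 min = 3:20 PM.
The closing segment starts at 3:20 PM − 223 min = 11:37 AM.
The first segment is bounded by the closing segment, so the earliest it can start is 11:37 AM.

11:37 AM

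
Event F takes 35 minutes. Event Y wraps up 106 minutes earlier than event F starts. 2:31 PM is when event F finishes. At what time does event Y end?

Event F starts at 2:31 PM − 35 min = 1:56 PM.
Event Y ends at 1:56 PM − 106 min = 12:10 PM.

12:10 PM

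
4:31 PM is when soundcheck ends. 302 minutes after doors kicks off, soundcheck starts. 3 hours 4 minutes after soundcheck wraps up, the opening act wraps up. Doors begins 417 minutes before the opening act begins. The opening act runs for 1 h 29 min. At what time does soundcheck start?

The opening act ends at 4:31 PM + 184 min = 7:35 PM.
The opening act starts at 7:35 PM − 89 min = 6:06 PM.
Doors starts at 6:06 PM − 417 min = 11:09 AM.
Soundcheck starts at 11:09 AM + 302 min = 4:11 PM.

4:11 PM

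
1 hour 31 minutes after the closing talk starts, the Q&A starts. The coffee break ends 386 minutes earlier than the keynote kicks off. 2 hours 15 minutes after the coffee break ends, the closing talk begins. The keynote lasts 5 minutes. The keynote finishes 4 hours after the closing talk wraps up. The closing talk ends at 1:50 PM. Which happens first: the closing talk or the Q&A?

the closing talk

The keynote ends at 1:50 PM + 240 min = 5:50 PM.
The keynote starts at 5:50 PM − 5 min = 5:45 PM.
The coffee break ends at 5:45 PM − 386 min = 11:19 AM.
The closing talk starts at 11:19 AM + 135 min = 1:34 PM.
The Q&A starts at 1:34 PM + 91 min = 3:05 PM.
The closing talk starts at 1:34 PM and the Q&A starts at 3:05 PM, so the closing talk is first.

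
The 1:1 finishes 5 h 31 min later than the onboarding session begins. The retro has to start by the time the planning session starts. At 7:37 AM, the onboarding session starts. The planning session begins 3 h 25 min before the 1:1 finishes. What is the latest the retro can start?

The 1:1 ends at 7:37 AM + 331 min = 1:08 PM.
The planning session starts at 1:08 PM − 205 min = 9:43 AM.
The retro is bounded by the planning session, so the latest it can start is 9:43 AM.

9:43 AM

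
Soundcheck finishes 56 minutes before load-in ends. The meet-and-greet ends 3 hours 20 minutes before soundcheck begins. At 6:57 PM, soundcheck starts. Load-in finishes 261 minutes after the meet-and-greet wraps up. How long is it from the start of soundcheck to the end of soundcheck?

The meet-and-greet ends at 6:57 PM − 200 min = 3:37 PM.
Load-in ends at 3:37 PM + 261 min = 7:58 PM.
Soundcheck ends at 7:58 PM − 56 min = 7:02 PM.
From 6:57 PM to 7:02 PM is 5 minutes.

5 minutes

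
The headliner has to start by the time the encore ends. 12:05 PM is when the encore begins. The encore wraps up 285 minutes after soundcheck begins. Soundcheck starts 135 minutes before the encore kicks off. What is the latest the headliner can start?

2:35 PM

Soundcheck starts at 12:05 PM − 135 min = 9:50 AM.
The encore ends at 9:50 AM + 285 min = 2:35 PM.
The headliner is bounded by the encore, so the latest it can start is 2:35 PM.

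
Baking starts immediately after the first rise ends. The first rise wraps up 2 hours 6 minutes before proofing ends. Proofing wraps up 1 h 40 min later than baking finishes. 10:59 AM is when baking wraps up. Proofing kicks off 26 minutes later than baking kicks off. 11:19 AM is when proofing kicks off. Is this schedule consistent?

No

Proofing ends at 10:59 AM + 100 min = 12:39 PM.
The first rise ends at 12:39 PM − 126 min = 10:33 AM.
So baking starts at 10:33 AM.
Proofing starts at 10:33 AM + 26 min = 10:59 AM.
But proofing is also said to start at 11:19 AM — a 20-minute conflict.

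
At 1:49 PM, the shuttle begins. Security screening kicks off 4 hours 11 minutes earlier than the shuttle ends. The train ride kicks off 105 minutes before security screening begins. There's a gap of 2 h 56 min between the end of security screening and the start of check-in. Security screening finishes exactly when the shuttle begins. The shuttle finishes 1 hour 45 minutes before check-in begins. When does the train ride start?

9:04 AM

Security screening ends at 1:49 PM.
Check-in starts at 1:49 PM + 176 min = 4:45 PM.
The shuttle ends at 4:45 PM − 105 min = 3:00 PM.
Security screening starts at 3:00 PM − 251 min = 10:49 AM.
The train ride starts at 10:49 AM − 105 min = 9:04 AM.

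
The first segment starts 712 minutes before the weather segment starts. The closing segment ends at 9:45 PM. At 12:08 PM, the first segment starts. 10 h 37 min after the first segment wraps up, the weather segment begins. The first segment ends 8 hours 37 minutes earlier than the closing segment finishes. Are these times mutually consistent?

No

The first segment ends at 9:45 PM − 517 min = 1:08 PM.
The weather segment starts at 1:08 PM + 637 min = 11:45 PM.
The first segment starts at 11:45 PM − 712 min = 11:53 AM.
But the first segment is also said to start at 12:08 PM — a 15-minute conflict.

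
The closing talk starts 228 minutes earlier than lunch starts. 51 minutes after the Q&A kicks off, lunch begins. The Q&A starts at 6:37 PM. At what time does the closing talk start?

3:40 PM

Lunch starts at 6:37 PM + 51 min = 7:28 PM.
The closing talk starts at 7:28 PM − 228 min = 3:40 PM.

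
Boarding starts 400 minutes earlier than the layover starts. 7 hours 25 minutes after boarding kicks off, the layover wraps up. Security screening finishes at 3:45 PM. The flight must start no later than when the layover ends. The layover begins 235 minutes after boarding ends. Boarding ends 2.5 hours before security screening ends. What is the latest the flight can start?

Boarding ends at 3:45 PM − 150 min = 1:15 PM.
The layover starts at 1:15 PM + 235 min = 5:10 PM.
Boarding starts at 5:10 PM − 400 min = 10:30 AM.
The layover ends at 10:30 AM + 445 min = 5:55 PM.
The flight is bounded by the layover, so the latest it can start is 5:55 PM.

5:55 PM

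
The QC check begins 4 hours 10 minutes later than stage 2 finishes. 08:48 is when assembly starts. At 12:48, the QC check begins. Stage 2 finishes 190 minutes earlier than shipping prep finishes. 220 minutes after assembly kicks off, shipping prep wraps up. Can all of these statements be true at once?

No

Shipping prep ends at 08:48 + 220 min = 12:28.
Stage 2 ends at 12:28 − 190 min = 09:18.
The QC check starts at 09:18 + 250 min = 13:28.
But the QC check is also said to start at 12:48 — a 40-minute conflict.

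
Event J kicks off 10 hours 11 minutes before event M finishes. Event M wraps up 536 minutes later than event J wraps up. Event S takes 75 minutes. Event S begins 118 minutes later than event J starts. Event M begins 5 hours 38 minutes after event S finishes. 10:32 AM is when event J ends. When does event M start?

6:08 PM

Event M ends at 10:32 AM + 536 min = 7:28 PM.
Event J starts at 7:28 PM − 611 min = 9:17 AM.
Event S starts at 9:17 AM + 118 min = 11:15 AM.
Event S ends at 11:15 AM + 75 min = 12:30 PM.
Event M starts at 12:30 PM + 338 min = 6:08 PM.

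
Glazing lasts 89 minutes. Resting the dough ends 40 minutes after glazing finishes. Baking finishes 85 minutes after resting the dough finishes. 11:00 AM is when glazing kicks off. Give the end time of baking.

Glazing ends at 11:00 AM + 89 min = 12:29 PM.
Resting the dough ends at 12:29 PM + 40 min = 1:09 PM.
Baking ends at 1:09 PM + 85 min = 2:34 PM.

2:34 PM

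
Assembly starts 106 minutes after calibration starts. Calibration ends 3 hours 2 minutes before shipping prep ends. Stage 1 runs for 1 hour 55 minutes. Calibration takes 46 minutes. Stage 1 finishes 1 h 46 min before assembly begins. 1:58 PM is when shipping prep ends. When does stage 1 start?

8:15 AM

Calibration ends at 1:58 PM − 182 min = 10:56 AM.
Calibration starts at 10:56 AM − 46 min = 10:10 AM.
Assembly starts at 10:10 AM + 106 min = 11:56 AM.
Stage 1 ends at 11:56 AM − 106 min = 10:10 AM.
Stage 1 starts at 10:10 AM − 115 min = 8:15 AM.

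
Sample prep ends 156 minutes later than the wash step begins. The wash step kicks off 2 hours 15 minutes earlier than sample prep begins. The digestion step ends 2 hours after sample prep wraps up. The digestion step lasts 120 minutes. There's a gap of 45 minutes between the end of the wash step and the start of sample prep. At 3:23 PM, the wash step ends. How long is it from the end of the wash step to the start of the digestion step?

Sample prep starts at 3:23 PM + 45 min = 4:08 PM.
The wash step starts at 4:08 PM − 135 min = 1:53 PM.
Sample prep ends at 1:53 PM + 156 min = 4:29 PM.
The digestion step ends at 4:29 PM + 120 min = 6:29 PM.
The digestion step starts at 6:29 PM − 120 min = 4:29 PM.
From 3:23 PM to 4:29 PM is 66 minutes.

66 minutes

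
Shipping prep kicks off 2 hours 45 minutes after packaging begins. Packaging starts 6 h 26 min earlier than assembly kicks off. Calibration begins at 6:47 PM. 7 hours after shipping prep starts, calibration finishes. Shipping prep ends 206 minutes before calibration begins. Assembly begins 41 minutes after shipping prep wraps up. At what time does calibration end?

7:21 PM

Shipping prep ends at 6:47 PM − 206 min = 3:21 PM.
Assembly starts at 3:21 PM + 41 min = 4:02 PM.
Packaging starts at 4:02 PM − 386 min = 9:36 AM.
Shipping prep starts at 9:36 AM + 165 min = 12:21 PM.
Calibration ends at 12:21 PM + 420 min = 7:21 PM.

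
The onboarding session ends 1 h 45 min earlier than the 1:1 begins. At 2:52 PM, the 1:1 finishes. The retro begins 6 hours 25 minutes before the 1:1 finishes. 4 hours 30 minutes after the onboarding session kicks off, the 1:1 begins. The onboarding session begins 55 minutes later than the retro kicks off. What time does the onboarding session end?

The retro starts at 2:52 PM − 385 min = 8:27 AM.
The onboarding session starts at 8:27 AM + 55 min = 9:22 AM.
The 1:1 starts at 9:22 AM + 270 min = 1:52 PM.
The onboarding session ends at 1:52 PM − 105 min = 12:07 PM.

12:07 PM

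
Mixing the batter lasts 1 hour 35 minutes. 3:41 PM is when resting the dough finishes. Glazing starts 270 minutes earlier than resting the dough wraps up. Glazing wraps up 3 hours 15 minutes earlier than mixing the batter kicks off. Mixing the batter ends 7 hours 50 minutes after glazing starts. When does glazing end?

Glazing starts at 3:41 PM − 270 min = 11:11 AM.
Mixing the batter ends at 11:11 AM + 470 min = 7:01 PM.
Mixing the batter starts at 7:01 PM − 95 min = 5:26 PM.
Glazing ends at 5:26 PM − 195 min = 2:11 PM.

2:11 PM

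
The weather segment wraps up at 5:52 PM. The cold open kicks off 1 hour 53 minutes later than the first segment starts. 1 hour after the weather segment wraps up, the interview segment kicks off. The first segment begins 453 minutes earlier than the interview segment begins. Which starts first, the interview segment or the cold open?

The interview segment starts at 5:52 PM + 60 min = 6:52 PM.
The first segment starts at 6:52 PM − 453 min = 11:19 AM.
The cold open starts at 11:19 AM + 113 min = 1:12 PM.
The interview segment starts at 6:52 PM and the cold open starts at 1:12 PM, so the cold open is first.

the cold open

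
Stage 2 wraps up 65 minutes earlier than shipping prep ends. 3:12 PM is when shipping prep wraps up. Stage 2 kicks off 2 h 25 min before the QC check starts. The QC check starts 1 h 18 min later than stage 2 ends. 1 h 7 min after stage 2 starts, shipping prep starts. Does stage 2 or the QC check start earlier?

stage 2

Stage 2 ends at 3:12 PM − 65 min = 2:07 PM.
The QC check starts at 2:07 PM + 78 min = 3:25 PM.
Stage 2 starts at 3:25 PM − 145 min = 1:00 PM.
Stage 2 starts at 1:00 PM and the QC check starts at 3:25 PM, so stage 2 is first.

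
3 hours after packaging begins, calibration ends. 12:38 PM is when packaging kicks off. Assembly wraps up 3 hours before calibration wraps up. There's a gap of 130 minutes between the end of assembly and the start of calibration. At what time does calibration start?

2:48 PM

Calibration ends at 12:38 PM + 180 min = 3:38 PM.
Assembly ends at 3:38 PM − 180 min = 12:38 PM.
Calibration starts at 12:38 PM + 130 min = 2:48 PM.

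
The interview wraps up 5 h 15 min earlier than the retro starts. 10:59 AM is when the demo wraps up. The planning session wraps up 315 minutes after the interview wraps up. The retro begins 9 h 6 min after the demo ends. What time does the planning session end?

8:05 PM

The retro starts at 10:59 AM + 546 min = 8:05 PM.
The interview ends at 8:05 PM − 315 min = 2:50 PM.
The planning session ends at 2:50 PM + 315 min = 8:05 PM.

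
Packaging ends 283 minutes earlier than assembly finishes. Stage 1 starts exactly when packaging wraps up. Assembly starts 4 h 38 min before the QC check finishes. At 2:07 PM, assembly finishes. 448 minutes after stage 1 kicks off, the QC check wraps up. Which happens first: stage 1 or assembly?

Packaging ends at 2:07 PM − 283 min = 9:24 AM.
So stage 1 starts at 9:24 AM.
The QC check ends at 9:24 AM + 448 min = 4:52 PM.
Assembly starts at 4:52 PM − 278 min = 12:14 PM.
Stage 1 starts at 9:24 AM and assembly starts at 12:14 PM, so stage 1 is first.

stage 1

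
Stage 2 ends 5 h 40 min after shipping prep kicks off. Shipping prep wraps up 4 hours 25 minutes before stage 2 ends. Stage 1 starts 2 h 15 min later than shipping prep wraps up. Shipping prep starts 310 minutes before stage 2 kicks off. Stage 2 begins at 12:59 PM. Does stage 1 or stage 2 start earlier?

stage 1

Shipping prep starts at 12:59 PM − 310 min = 7:49 AM.
Stage 2 ends at 7:49 AM + 340 min = 1:29 PM.
Shipping prep ends at 1:29 PM − 265 min = 9:04 AM.
Stage 1 starts at 9:04 AM + 135 min = 11:19 AM.
Stage 1 starts at 11:19 AM and stage 2 starts at 12:59 PM, so stage 1 is first.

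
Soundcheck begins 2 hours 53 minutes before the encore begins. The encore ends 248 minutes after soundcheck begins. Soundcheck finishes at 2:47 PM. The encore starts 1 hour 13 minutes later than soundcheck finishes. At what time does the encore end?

5:15 PM

The encore starts at 2:47 PM + 73 min = 4:00 PM.
Soundcheck starts at 4:00 PM − 173 min = 1:07 PM.
The encore ends at 1:07 PM + 248 min = 5:15 PM.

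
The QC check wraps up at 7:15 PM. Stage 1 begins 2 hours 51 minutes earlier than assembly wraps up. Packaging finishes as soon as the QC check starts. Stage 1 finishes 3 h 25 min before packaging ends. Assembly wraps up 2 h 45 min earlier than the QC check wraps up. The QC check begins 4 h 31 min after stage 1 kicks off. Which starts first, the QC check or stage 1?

Assembly ends at 7:15 PM − 165 min = 4:30 PM.
Stage 1 starts at 4:30 PM − 171 min = 1:39 PM.
The QC check starts at 1:39 PM + 271 min = 6:10 PM.
The QC check starts at 6:10 PM and stage 1 starts at 1:39 PM, so stage 1 is first.

stage 1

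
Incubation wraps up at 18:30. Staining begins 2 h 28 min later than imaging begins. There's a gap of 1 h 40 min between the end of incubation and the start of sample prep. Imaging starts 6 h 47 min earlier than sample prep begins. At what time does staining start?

15:51

Sample prep starts at 18:30 + 100 min = 20:10.
Imaging starts at 20:10 − 407 min = 13:23.
Staining starts at 13:23 + 148 min = 15:51.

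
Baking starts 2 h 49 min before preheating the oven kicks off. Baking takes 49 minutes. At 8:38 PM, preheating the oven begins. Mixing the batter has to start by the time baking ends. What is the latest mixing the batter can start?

6:38 PM

Baking starts at 8:38 PM − 169 min = 5:49 PM.
Baking ends at 5:49 PM + 49 min = 6:38 PM.
Mixing the batter is bounded by baking, so the latest it can start is 6:38 PM.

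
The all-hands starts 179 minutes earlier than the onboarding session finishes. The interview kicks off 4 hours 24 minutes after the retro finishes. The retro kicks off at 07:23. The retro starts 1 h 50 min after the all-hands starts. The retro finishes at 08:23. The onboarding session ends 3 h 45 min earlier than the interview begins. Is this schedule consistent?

The interview starts at 08:23 + 264 min = 12:47.
The onboarding session ends at 12:47 − 225 min = 09:02.
The all-hands starts at 09:02 − 179 min = 06:03.
The retro starts at 06:03 + 110 min = 07:53.
But the retro is also said to start at 07:23 — a 30-minute conflict.

No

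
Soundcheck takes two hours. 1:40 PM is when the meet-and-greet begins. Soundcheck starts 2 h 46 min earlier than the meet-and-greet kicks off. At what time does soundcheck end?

12:54 PM

Soundcheck starts at 1:40 PM − 166 min = 10:54 AM.
Soundcheck ends at 10:54 AM + 120 min = 12:54 PM.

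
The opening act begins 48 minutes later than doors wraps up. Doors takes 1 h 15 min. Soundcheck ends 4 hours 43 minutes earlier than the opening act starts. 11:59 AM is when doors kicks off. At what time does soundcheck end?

Doors ends at 11:59 AM + 75 min = 1:14 PM.
The opening act starts at 1:14 PM + 48 min = 2:02 PM.
Soundcheck ends at 2:02 PM − 283 min = 9:19 AM.

9:19 AM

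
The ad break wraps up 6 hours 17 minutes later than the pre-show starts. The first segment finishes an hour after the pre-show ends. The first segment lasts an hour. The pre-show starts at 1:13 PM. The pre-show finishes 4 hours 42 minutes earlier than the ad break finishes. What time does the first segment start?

The ad break ends at 1:13 PM + 377 min = 7:30 PM.
The pre-show ends at 7:30 PM − 282 min = 2:48 PM.
The first segment ends at 2:48 PM + 60 min = 3:48 PM.
The first segment starts at 3:48 PM − 60 min = 2:48 PM.

2:48 PM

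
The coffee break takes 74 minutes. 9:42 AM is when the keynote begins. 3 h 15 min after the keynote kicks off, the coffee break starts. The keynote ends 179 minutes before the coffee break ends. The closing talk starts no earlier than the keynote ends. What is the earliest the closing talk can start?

The coffee break starts at 9:42 AM + 195 min = 12:57 PM.
The coffee break ends at 12:57 PM + 74 min = 2:11 PM.
The keynote ends at 2:11 PM − 179 min = 11:12 AM.
The closing talk is bounded by the keynote, so the earliest it can start is 11:12 AM.

11:12 AM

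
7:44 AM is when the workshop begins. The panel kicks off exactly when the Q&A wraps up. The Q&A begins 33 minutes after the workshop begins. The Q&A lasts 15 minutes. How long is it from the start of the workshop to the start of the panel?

48 minutes

The Q&A starts at 7:44 AM + 33 min = 8:17 AM.
The Q&A ends at 8:17 AM + 15 min = 8:32 AM.
So the panel starts at 8:32 AM.
From 7:44 AM to 8:32 AM is 48 minutes.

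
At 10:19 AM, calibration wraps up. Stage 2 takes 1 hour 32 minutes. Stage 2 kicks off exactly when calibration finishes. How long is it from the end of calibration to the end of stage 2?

92 minutes

Stage 2 starts at 10:19 AM.
Stage 2 ends at 10:19 AM + 92 min = 11:51 AM.
From 10:19 AM to 11:51 AM is 92 minutes.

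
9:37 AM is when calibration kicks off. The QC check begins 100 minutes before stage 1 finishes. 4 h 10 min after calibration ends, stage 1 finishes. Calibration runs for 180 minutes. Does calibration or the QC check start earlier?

calibration

Calibration ends at 9:37 AM + 180 min = 12:37 PM.
Stage 1 ends at 12:37 PM + 250 min = 4:47 PM.
The QC check starts at 4:47 PM − 100 min = 3:07 PM.
Calibration starts at 9:37 AM and the QC check starts at 3:07 PM, so calibration is first.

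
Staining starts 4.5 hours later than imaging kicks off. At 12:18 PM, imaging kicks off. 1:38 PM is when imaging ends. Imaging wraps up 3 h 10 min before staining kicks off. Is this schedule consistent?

Yes

Staining starts at 12:18 PM + 270 min = 4:48 PM.
Imaging ends at 4:48 PM − 190 min = 1:38 PM.
That matches the stated 1:38 PM, so the schedule is consistent.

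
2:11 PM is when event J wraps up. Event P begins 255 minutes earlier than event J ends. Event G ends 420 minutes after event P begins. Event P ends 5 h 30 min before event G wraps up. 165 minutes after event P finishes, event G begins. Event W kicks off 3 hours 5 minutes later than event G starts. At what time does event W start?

Event P starts at 2:11 PM − 255 min = 9:56 AM.
Event G ends at 9:56 AM + 420 min = 4:56 PM.
Event P ends at 4:56 PM − 330 min = 11:26 AM.
Event G starts at 11:26 AM + 165 min = 2:11 PM.
Event W starts at 2:11 PM + 185 min = 5:16 PM.

5:16 PM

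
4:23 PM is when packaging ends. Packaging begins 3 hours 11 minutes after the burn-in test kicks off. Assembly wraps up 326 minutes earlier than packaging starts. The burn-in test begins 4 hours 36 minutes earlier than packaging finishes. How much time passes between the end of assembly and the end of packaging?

The burn-in test starts at 4:23 PM − 276 min = 11:47 AM.
Packaging starts at 11:47 AM + 191 min = 2:58 PM.
Assembly ends at 2:58 PM − 326 min = 9:32 AM.
From 9:32 AM to 4:23 PM is 6 hours 51 minutes.

6 hours 51 minutes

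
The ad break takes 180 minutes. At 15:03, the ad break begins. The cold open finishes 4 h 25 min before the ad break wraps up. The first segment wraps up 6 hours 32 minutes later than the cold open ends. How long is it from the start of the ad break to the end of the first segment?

The ad break ends at 15:03 + 180 min = 18:03.
The cold open ends at 18:03 − 265 min = 13:38.
The first segment ends at 13:38 + 392 min = 20:10.
From 15:03 to 20:10 is 5 hours 7 minutes.

5 hours 7 minutes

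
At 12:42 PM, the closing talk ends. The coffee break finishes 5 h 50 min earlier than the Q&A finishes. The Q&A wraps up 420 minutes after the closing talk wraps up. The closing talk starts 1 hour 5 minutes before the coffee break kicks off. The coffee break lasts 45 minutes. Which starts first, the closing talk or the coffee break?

the closing talk

The Q&A ends at 12:42 PM + 420 min = 7:42 PM.
The coffee break ends at 7:42 PM − 350 min = 1:52 PM.
The coffee break starts at 1:52 PM − 45 min = 1:07 PM.
The closing talk starts at 1:07 PM − 65 min = 12:02 PM.
The closing talk starts at 12:02 PM and the coffee break starts at 1:07 PM, so the closing talk is first.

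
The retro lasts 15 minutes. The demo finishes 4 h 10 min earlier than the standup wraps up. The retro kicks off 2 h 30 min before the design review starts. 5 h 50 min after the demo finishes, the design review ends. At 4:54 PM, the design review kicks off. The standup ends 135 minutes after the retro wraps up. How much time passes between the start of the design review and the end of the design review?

The retro starts at 4:54 PM − 150 min = 2:24 PM.
The retro ends at 2:24 PM + 15 min = 2:39 PM.
The standup ends at 2:39 PM + 135 min = 4:54 PM.
The demo ends at 4:54 PM − 250 min = 12:44 PM.
The design review ends at 12:44 PM + 350 min = 6:34 PM.
From 4:54 PM to 6:34 PM is 1 h 40 min.

1 h 40 min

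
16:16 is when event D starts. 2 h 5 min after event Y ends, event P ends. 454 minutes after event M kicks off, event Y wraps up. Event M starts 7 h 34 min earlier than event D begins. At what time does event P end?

Event M starts at 16:16 − 454 min = 08:42.
Event Y ends at 08:42 + 454 min = 16:16.
Event P ends at 16:16 + 125 min = 18:21.

18:21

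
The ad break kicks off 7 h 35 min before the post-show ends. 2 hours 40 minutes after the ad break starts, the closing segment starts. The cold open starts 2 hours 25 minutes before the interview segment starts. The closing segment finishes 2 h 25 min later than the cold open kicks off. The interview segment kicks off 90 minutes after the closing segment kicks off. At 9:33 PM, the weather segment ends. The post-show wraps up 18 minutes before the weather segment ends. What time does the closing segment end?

The post-show ends at 9:33 PM − 18 min = 9:15 PM.
The ad break starts at 9:15 PM − 455 min = 1:40 PM.
The closing segment starts at 1:40 PM + 160 min = 4:20 PM.
The interview segment starts at 4:20 PM + 90 min = 5:50 PM.
The cold open starts at 5:50 PM − 145 min = 3:25 PM.
The closing segment ends at 3:25 PM + 145 min = 5:50 PM.

5:50 PM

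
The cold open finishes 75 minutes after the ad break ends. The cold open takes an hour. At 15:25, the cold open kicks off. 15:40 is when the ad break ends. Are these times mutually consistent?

No

The cold open ends at 15:40 + 75 min = 16:55.
The cold open starts at 16:55 − 60 min = 15:55.
But the cold open is also said to start at 15:25 — a 30-minute conflict.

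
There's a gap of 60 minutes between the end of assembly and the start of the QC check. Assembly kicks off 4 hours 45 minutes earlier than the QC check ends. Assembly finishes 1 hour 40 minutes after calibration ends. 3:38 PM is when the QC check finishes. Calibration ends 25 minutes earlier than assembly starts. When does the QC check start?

1:08 PM

Assembly starts at 3:38 PM − 285 min = 10:53 AM.
Calibration ends at 10:53 AM − 25 min = 10:28 AM.
Assembly ends at 10:28 AM + 100 min = 12:08 PM.
The QC check starts at 12:08 PM + 60 min = 1:08 PM.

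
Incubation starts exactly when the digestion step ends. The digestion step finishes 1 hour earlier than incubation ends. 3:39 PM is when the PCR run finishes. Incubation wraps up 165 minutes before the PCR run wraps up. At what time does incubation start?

11:54 AM

Incubation ends at 3:39 PM − 165 min = 12:54 PM.
The digestion step ends at 12:54 PM − 60 min = 11:54 AM.
So incubation starts at 11:54 AM.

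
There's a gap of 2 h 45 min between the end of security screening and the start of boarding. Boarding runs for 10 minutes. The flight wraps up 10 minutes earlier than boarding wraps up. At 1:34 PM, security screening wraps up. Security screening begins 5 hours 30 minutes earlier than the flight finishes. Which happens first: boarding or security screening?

Boarding starts at 1:34 PM + 165 min = 4:19 PM.
Boarding ends at 4:19 PM + 10 min = 4:29 PM.
The flight ends at 4:29 PM − 10 min = 4:19 PM.
Security screening starts at 4:19 PM − 330 min = 10:49 AM.
Boarding starts at 4:19 PM and security screening starts at 10:49 AM, so security screening is first.

security screening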